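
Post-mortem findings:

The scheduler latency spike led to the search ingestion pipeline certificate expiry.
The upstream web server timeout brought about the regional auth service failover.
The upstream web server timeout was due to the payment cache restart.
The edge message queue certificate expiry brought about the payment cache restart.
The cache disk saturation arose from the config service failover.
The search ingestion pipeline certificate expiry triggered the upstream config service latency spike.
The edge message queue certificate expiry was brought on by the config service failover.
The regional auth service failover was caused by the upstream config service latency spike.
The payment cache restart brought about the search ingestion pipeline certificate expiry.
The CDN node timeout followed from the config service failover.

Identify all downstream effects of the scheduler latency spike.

Direct effects: the search ingestion pipeline certificate expiry.
2 steps out: the upstream config service latency spike.
3 steps out: the regional auth service failover.
Not reachable from it: the config service failover, the cache disk saturation, the CDN node timeout, the edge message queue certificate expiry, the payment cache restart, the upstream web server timeout.

the regional auth service failover, the search ingestion pipeline certificate expiry, the upstream config service latency spike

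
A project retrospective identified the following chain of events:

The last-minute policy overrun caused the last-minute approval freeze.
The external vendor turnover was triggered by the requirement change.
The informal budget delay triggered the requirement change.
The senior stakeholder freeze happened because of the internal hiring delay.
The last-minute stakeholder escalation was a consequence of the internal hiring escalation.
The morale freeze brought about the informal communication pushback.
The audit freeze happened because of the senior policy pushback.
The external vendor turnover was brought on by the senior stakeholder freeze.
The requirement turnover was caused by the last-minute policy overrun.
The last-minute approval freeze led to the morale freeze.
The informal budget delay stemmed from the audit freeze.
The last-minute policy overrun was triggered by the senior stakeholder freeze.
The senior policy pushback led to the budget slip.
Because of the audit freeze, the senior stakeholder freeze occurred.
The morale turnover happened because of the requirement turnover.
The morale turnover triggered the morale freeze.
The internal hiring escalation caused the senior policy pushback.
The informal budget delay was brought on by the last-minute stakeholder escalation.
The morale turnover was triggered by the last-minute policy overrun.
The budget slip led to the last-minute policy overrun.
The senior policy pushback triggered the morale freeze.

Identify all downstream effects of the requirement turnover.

Direct effects: the morale turnover.
2 steps out: the morale freeze.
3 steps out: the informal communication pushback.
Not reachable from it: the internal hiring escalation, the senior policy pushback, the last-minute stakeholder escalation, the audit freeze, the budget slip, the senior stakeholder freeze, the last-minute policy overrun, the informal budget delay, the last-minute approval freeze, the requirement change, the external vendor turnover, the internal hiring delay.

the informal communication pushback, the morale freeze, the morale turnover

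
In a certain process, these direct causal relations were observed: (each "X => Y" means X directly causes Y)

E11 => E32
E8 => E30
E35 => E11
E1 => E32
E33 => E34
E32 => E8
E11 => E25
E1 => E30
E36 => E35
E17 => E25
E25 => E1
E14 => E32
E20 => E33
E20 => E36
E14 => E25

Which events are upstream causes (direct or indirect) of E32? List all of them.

Immediate causes of E32: E11, E14, E1.
Further upstream: E20, E36, E35, E17, E25.

E1, E11, E14, E17, E20, E25, E35, E36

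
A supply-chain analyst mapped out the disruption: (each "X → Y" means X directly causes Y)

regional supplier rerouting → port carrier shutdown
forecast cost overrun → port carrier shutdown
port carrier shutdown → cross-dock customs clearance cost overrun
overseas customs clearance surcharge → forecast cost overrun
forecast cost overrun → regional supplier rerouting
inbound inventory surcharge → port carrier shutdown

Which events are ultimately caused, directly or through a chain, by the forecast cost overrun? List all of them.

the cross-dock customs clearance cost overrun, the port carrier shutdown, the regional supplier rerouting

Direct effects: the regional supplier rerouting, the port carrier shutdown.
2 steps out: the cross-dock customs clearance cost overrun.
Not reachable from it: the overseas customs clearance surcharge, the inbound inventory surcharge.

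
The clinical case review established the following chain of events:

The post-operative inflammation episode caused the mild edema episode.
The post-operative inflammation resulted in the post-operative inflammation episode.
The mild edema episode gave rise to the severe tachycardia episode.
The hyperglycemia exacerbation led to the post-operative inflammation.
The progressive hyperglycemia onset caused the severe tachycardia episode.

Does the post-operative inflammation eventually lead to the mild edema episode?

Yes

There is a causal chain: the post-operative inflammation → the post-operative inflammation episode → the mild edema episode.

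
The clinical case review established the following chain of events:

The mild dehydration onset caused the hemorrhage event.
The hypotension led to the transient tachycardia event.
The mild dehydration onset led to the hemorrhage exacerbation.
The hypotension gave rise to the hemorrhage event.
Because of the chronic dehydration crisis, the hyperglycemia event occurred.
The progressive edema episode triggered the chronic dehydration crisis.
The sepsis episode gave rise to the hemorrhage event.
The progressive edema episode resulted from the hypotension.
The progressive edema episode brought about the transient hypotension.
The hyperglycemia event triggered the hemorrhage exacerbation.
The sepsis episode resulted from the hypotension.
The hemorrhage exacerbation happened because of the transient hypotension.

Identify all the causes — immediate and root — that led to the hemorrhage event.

Immediate causes of the hemorrhage event: the hypotension, the mild dehydration onset, the sepsis episode.

the hypotension, the mild dehydration onset, the sepsis episode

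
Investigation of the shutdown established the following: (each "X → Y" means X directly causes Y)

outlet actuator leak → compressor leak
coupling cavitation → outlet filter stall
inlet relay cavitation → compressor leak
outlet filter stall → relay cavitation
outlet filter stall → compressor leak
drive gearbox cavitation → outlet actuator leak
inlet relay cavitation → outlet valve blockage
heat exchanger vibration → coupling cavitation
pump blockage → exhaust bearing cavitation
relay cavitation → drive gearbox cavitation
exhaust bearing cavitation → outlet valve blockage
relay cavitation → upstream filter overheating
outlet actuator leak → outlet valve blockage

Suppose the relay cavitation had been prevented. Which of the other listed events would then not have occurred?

the drive gearbox cavitation, the outlet actuator leak, the upstream filter overheating

Downstream of the relay cavitation: the upstream filter overheating, the drive gearbox cavitation, the outlet actuator leak, the compressor leak, the outlet valve blockage.
Of those, still caused via another path: the compressor leak, the outlet valve blockage.
The remainder have no surviving cause.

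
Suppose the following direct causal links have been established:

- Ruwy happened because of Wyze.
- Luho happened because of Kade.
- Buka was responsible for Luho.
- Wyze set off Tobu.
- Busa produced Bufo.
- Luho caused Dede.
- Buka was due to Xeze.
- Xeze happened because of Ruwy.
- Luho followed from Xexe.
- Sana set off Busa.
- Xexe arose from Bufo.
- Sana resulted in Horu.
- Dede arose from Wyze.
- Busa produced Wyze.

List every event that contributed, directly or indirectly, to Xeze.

Immediate cause of Xeze: Ruwy.
Further upstream: Sana, Busa, Wyze.

Busa, Ruwy, Sana, Wyze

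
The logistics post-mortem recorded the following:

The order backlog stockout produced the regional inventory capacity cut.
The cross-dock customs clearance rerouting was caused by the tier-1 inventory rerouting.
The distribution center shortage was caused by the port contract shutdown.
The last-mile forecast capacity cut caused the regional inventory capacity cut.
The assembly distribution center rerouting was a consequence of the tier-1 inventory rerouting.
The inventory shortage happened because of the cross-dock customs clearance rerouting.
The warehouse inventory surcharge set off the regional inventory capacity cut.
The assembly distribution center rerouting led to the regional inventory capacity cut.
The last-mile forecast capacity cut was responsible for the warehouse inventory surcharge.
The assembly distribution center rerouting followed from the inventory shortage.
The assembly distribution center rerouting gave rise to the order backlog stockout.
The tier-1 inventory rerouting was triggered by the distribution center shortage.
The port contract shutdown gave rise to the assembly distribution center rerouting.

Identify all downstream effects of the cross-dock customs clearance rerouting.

the assembly distribution center rerouting, the inventory shortage, the order backlog stockout, the regional inventory capacity cut

Direct effects: the inventory shortage.
2 steps out: the assembly distribution center rerouting.
3 steps out: the order backlog stockout, the regional inventory capacity cut.
Not reachable from it: the port contract shutdown, the last-mile forecast capacity cut, the distribution center shortage, the tier-1 inventory rerouting, the warehouse inventory surcharge.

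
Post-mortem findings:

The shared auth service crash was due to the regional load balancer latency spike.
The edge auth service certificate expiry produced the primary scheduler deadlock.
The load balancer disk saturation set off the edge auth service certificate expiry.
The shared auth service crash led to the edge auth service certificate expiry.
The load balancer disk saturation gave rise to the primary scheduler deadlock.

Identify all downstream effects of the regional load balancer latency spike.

Direct effects: the shared auth service crash.
2 steps out: the edge auth service certificate expiry.
3 steps out: the primary scheduler deadlock.
Not reachable from it: the load balancer disk saturation.

the edge auth service certificate expiry, the primary scheduler deadlock, the shared auth service crash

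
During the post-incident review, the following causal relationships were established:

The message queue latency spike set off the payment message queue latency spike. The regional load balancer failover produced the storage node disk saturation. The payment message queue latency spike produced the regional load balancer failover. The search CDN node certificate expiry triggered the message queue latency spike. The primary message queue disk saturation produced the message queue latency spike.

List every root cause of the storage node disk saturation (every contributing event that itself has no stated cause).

the primary message queue disk saturation, the search CDN node certificate expiry

Tracing upstream from the storage node disk saturation: the storage node disk saturation ← the regional load balancer failover ← the payment message queue latency spike ← the message queue latency spike ← the primary message queue disk saturation.
A separate upstream branch: the storage node disk saturation ← the regional load balancer failover ← the payment message queue latency spike ← the message queue latency spike ← the search CDN node certificate expiry.
Each of those chain origins has no stated cause.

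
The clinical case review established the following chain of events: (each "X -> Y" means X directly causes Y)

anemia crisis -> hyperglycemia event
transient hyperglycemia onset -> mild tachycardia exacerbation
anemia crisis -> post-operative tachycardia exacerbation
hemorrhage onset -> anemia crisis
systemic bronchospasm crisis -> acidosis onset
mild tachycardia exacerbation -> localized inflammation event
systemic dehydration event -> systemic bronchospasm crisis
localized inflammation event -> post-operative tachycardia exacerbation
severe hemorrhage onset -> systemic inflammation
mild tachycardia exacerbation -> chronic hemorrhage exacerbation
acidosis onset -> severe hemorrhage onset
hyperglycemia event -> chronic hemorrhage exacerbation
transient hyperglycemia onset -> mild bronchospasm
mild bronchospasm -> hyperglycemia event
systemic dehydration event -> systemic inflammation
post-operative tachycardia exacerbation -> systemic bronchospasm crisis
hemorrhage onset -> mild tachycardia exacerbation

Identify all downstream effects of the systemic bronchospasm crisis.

the acidosis onset, the severe hemorrhage onset, the systemic inflammation

Direct effects: the acidosis onset.
2 steps out: the severe hemorrhage onset.
3 steps out: the systemic inflammation.
Not reachable from it: the hemorrhage onset, the transient hyperglycemia onset, the anemia crisis, the mild bronchospasm, the hyperglycemia event, the mild tachycardia exacerbation, the localized inflammation event, the post-operative tachycardia exacerbation, the systemic dehydration event, the chronic hemorrhage exacerbation.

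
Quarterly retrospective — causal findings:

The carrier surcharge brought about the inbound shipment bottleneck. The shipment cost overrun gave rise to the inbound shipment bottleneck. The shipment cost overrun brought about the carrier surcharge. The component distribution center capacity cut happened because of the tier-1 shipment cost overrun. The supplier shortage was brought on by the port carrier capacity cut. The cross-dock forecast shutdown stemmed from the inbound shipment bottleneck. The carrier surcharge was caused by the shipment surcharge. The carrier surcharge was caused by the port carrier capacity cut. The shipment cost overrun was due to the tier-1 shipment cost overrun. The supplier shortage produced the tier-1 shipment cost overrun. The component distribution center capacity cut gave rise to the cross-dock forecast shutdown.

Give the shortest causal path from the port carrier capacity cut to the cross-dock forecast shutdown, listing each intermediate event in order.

the port carrier capacity cut → the carrier surcharge → the inbound shipment bottleneck → the cross-dock forecast shutdown

the port carrier capacity cut → the carrier surcharge
the carrier surcharge → the inbound shipment bottleneck
the inbound shipment bottleneck → the cross-dock forecast shutdown
Length: 3 steps.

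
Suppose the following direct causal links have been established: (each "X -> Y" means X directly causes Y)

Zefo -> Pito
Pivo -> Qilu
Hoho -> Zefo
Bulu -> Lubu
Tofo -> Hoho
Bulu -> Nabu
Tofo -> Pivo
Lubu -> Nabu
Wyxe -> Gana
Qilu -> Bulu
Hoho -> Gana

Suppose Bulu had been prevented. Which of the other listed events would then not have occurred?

Downstream of Bulu: Lubu, Nabu.

Lubu, Nabu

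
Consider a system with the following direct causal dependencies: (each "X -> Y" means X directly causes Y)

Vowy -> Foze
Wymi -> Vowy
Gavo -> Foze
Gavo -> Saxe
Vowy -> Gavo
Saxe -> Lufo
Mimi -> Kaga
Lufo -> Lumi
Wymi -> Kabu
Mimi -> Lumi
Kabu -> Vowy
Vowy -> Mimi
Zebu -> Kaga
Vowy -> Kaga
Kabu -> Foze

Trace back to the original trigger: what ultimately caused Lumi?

Tracing upstream from Lumi: Lumi ← Mimi ← Vowy ← Wymi.
Wymi has no stated cause, so it is the root.

Wymi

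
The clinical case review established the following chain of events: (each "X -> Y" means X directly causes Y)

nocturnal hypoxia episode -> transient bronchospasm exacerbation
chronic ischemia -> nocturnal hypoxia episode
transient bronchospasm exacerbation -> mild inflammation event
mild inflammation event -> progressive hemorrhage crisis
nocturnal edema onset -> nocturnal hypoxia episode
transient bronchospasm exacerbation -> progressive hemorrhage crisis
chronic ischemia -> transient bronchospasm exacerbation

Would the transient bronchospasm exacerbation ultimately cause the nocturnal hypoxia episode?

The transient bronchospasm exacerbation leads to the mild inflammation event, the progressive hemorrhage crisis; the nocturnal hypoxia episode is not among them.

No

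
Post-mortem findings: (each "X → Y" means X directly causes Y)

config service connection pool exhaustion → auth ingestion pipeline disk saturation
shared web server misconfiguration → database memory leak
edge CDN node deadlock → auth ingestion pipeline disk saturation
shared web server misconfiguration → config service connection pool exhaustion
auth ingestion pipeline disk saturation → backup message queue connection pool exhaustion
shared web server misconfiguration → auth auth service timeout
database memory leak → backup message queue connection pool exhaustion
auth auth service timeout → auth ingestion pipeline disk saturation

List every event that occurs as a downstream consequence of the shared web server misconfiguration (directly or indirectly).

the auth auth service timeout, the auth ingestion pipeline disk saturation, the backup message queue connection pool exhaustion, the config service connection pool exhaustion, the database memory leak

Direct effects: the auth auth service timeout, the config service connection pool exhaustion, the database memory leak.
2 steps out: the auth ingestion pipeline disk saturation, the backup message queue connection pool exhaustion.
Not reachable from it: the edge CDN node deadlock.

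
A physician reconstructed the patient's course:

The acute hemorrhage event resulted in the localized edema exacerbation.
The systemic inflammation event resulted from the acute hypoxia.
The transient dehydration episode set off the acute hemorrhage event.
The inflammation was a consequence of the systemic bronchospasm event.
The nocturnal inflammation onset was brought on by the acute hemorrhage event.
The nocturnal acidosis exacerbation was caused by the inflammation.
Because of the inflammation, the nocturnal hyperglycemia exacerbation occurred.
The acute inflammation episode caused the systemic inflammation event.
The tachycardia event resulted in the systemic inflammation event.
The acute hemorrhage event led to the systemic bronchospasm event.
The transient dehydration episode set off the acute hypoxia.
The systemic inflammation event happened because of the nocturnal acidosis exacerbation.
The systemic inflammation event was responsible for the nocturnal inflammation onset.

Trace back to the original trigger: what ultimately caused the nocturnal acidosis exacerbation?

Tracing upstream from the nocturnal acidosis exacerbation: the nocturnal acidosis exacerbation ← the inflammation ← the systemic bronchospasm event ← the acute hemorrhage event ← the transient dehydration episode.
The transient dehydration episode has no stated cause, so it is the root.

the transient dehydration episode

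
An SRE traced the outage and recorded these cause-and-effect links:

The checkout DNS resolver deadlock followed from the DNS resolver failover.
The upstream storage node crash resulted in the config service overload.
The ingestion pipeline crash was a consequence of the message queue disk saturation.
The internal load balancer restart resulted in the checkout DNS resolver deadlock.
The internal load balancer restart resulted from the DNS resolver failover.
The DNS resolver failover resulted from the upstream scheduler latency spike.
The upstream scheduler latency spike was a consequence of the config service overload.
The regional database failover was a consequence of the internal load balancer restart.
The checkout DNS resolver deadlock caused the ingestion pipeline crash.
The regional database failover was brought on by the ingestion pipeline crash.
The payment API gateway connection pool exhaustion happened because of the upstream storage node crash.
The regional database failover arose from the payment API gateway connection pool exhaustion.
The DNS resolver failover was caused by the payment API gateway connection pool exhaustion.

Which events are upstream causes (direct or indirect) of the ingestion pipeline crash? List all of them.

Immediate causes of the ingestion pipeline crash: the checkout DNS resolver deadlock, the message queue disk saturation.
Further upstream: the upstream storage node crash, the payment API gateway connection pool exhaustion, the config service overload, the upstream scheduler latency spike, the DNS resolver failover, the internal load balancer restart.

the DNS resolver failover, the checkout DNS resolver deadlock, the config service overload, the internal load balancer restart, the message queue disk saturation, the payment API gateway connection pool exhaustion, the upstream scheduler latency spike, the upstream storage node crash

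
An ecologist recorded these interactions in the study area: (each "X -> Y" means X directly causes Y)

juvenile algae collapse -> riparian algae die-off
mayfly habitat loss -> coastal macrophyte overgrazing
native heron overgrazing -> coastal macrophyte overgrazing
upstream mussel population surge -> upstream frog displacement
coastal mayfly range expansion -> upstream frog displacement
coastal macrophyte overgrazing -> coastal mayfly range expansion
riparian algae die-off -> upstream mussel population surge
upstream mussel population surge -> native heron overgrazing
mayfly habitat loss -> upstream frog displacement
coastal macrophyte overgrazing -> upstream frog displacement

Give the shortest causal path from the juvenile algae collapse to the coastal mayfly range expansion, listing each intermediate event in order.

the juvenile algae collapse → the riparian algae die-off → the upstream mussel population surge → the native heron overgrazing → the coastal macrophyte overgrazing → the coastal mayfly range expansion

the juvenile algae collapse → the riparian algae die-off
the riparian algae die-off → the upstream mussel population surge
the upstream mussel population surge → the native heron overgrazing
the native heron overgrazing → the coastal macrophyte overgrazing
the coastal macrophyte overgrazing → the coastal mayfly range expansion
Length: 5 steps.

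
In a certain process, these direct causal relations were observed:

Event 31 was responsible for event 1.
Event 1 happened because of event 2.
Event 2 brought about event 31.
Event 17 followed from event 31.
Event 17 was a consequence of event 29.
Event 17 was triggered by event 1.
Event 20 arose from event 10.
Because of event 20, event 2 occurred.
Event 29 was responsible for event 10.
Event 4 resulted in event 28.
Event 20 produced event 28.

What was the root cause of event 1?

event 29

Tracing upstream from event 1: event 1 ← event 2 ← event 20 ← event 10 ← event 29.
Event 29 has no stated cause, so it is the root.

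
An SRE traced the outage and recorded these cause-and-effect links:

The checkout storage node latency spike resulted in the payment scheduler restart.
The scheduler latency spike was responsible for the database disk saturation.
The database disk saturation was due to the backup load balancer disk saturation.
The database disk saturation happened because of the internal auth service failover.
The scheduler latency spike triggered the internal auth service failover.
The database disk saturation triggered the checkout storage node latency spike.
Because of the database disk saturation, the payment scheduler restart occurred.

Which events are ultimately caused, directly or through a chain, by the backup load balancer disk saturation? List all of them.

the checkout storage node latency spike, the database disk saturation, the payment scheduler restart

Direct effects: the database disk saturation.
2 steps out: the checkout storage node latency spike, the payment scheduler restart.
Not reachable from it: the scheduler latency spike, the internal auth service failover.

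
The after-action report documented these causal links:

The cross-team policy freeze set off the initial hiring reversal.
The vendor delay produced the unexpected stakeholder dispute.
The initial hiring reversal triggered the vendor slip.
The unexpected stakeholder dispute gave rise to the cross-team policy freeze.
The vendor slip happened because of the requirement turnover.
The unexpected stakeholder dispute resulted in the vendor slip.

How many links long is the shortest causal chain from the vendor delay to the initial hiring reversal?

Shortest chain: the vendor delay → the unexpected stakeholder dispute → the cross-team policy freeze → the initial hiring reversal.

3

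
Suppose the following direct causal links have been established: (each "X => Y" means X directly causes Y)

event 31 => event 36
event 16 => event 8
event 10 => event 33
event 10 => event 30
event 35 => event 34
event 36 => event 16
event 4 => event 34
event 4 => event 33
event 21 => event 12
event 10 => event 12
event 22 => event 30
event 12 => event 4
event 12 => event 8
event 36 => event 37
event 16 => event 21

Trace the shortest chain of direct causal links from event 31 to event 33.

event 31 → event 36 → event 16 → event 21 → event 12 → event 4 → event 33

event 31 → event 36
event 36 → event 16
event 16 → event 21
event 21 → event 12
event 12 → event 4
event 4 → event 33
Length: 6 steps.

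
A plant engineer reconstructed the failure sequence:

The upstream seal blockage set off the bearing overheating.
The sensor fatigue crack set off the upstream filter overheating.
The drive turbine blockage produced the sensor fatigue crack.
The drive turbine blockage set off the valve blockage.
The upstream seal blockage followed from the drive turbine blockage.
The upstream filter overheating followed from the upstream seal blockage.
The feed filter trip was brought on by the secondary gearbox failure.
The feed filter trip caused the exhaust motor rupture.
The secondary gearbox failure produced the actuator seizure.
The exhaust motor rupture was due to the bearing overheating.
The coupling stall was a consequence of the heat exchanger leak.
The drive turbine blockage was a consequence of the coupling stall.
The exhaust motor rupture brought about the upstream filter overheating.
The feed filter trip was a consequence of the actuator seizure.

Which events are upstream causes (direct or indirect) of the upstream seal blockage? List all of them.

the coupling stall, the drive turbine blockage, the heat exchanger leak

Immediate cause of the upstream seal blockage: the drive turbine blockage.
Further upstream: the heat exchanger leak, the coupling stall.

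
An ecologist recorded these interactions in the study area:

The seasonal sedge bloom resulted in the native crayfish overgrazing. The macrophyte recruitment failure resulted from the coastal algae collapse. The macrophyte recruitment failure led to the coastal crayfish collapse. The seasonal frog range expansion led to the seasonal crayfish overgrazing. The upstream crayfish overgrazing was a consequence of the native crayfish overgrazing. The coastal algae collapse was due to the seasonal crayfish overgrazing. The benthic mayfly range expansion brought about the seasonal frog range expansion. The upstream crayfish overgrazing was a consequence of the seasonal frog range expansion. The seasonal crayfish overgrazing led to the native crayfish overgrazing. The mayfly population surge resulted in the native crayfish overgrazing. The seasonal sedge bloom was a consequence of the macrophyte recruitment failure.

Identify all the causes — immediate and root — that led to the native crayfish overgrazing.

the benthic mayfly range expansion, the coastal algae collapse, the macrophyte recruitment failure, the mayfly population surge, the seasonal crayfish overgrazing, the seasonal frog range expansion, the seasonal sedge bloom

Immediate causes of the native crayfish overgrazing: the seasonal crayfish overgrazing, the seasonal sedge bloom, the mayfly population surge.
Further upstream: the benthic mayfly range expansion, the seasonal frog range expansion, the coastal algae collapse, the macrophyte recruitment failure.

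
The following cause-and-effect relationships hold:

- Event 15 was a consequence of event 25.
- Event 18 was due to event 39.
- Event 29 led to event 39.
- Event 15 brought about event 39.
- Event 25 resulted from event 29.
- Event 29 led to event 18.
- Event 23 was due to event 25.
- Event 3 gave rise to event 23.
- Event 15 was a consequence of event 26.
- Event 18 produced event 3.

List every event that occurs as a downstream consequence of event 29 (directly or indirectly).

Direct effects: event 25, event 39, event 18.
2 steps out: event 15, event 3, event 23.
Not reachable from it: event 26.

event 15, event 18, event 23, event 25, event 3, event 39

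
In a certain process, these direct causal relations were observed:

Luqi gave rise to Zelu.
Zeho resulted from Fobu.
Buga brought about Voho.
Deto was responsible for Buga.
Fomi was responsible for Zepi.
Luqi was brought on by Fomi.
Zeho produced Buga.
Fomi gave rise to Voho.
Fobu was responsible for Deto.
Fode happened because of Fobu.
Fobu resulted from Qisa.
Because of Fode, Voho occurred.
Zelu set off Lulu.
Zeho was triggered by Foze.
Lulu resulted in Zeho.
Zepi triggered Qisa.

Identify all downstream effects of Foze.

Buga, Voho, Zeho

Direct effects: Zeho.
2 steps out: Buga.
3 steps out: Voho.
Not reachable from it: Fomi, Luqi, Zepi, Qisa, Fobu, Zelu, Deto, Lulu, Fode.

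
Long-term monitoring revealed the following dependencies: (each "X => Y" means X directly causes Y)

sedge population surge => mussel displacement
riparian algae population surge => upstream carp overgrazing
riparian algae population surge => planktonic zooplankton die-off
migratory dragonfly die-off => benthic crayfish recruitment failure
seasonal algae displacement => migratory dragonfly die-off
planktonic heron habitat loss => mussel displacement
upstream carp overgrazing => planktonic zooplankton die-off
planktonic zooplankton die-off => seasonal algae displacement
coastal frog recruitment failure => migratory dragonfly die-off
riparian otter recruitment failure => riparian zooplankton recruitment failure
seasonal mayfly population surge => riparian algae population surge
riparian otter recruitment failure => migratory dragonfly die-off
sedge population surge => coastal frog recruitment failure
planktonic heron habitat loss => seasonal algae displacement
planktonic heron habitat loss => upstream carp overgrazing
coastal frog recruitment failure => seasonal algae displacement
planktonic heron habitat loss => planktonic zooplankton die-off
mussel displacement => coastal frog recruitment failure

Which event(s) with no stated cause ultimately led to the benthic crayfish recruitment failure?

the planktonic heron habitat loss, the riparian otter recruitment failure, the seasonal mayfly population surge, the sedge population surge

Tracing upstream from the benthic crayfish recruitment failure: the benthic crayfish recruitment failure ← the migratory dragonfly die-off ← the riparian otter recruitment failure.
A separate upstream branch: the benthic crayfish recruitment failure ← the migratory dragonfly die-off ← the coastal frog recruitment failure ← the sedge population surge.
A separate upstream branch: the benthic crayfish recruitment failure ← the migratory dragonfly die-off ← the seasonal algae displacement ← the planktonic zooplankton die-off ← the riparian algae population surge ← the seasonal mayfly population surge.
A separate upstream branch: the benthic crayfish recruitment failure ← the migratory dragonfly die-off ← the seasonal algae displacement ← the planktonic heron habitat loss.
Each of those chain origins has no stated cause.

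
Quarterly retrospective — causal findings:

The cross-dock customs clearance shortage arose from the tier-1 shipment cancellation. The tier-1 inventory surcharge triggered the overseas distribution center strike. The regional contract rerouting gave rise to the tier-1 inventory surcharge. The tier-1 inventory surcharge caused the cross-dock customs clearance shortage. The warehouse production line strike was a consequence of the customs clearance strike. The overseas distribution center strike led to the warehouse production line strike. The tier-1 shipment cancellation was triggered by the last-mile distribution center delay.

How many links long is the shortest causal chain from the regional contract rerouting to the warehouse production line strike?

3

Shortest chain: the regional contract rerouting → the tier-1 inventory surcharge → the overseas distribution center strike → the warehouse production line strike.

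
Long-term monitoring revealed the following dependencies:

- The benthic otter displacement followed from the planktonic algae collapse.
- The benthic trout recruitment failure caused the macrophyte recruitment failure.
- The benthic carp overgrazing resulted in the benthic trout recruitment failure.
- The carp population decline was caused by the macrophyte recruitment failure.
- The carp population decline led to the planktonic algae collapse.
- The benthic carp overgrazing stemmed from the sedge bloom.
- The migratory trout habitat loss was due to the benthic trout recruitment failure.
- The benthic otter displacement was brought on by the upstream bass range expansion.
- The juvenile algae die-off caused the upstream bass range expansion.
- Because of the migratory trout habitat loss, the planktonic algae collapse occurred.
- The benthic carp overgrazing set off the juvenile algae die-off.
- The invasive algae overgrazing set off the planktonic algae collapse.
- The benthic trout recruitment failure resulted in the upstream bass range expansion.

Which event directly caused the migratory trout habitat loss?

the benthic trout recruitment failure

Upstream contributors include the sedge bloom, the benthic carp overgrazing, but only the benthic trout recruitment failure feeds directly into the migratory trout habitat loss.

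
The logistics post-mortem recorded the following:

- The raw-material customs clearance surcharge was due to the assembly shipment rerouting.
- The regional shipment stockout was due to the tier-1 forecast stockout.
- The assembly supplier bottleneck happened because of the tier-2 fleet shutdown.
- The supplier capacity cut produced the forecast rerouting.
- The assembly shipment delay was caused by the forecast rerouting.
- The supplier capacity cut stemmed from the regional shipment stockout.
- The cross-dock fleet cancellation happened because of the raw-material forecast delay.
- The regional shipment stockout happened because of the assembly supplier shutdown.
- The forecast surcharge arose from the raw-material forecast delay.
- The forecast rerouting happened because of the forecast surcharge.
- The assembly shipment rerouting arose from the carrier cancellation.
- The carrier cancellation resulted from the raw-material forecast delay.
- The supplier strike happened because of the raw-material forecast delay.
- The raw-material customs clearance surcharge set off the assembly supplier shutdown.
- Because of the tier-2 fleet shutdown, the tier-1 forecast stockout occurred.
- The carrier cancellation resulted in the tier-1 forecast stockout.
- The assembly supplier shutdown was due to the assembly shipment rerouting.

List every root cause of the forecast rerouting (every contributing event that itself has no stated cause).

the raw-material forecast delay, the tier-2 fleet shutdown

Tracing upstream from the forecast rerouting: the forecast rerouting ← the forecast surcharge ← the raw-material forecast delay.
A separate upstream branch: the forecast rerouting ← the supplier capacity cut ← the regional shipment stockout ← the tier-1 forecast stockout ← the tier-2 fleet shutdown.
Each of those chain origins has no stated cause.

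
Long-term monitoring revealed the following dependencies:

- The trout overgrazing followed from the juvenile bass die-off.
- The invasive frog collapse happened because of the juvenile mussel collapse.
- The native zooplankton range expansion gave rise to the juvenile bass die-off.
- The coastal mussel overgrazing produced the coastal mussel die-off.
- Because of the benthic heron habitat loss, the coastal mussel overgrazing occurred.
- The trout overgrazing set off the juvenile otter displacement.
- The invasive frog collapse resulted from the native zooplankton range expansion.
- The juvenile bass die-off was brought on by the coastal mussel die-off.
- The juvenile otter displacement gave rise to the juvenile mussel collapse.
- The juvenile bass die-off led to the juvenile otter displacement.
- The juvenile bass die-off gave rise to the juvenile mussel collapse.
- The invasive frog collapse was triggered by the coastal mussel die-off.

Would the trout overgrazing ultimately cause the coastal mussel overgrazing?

No

The trout overgrazing leads to the juvenile otter displacement, the juvenile mussel collapse, the invasive frog collapse; the coastal mussel overgrazing is not among them.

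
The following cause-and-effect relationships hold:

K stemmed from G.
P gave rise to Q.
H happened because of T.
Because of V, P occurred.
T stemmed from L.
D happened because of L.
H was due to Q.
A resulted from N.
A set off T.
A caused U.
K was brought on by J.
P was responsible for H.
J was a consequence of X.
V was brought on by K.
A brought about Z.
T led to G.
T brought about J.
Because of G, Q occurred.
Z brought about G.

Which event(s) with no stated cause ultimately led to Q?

Tracing upstream from Q: Q ← G ← Z ← A ← N.
A separate upstream branch: Q ← G ← T ← L.
A separate upstream branch: Q ← P ← V ← K ← J ← X.
Each of those chain origins has no stated cause.

L, N, X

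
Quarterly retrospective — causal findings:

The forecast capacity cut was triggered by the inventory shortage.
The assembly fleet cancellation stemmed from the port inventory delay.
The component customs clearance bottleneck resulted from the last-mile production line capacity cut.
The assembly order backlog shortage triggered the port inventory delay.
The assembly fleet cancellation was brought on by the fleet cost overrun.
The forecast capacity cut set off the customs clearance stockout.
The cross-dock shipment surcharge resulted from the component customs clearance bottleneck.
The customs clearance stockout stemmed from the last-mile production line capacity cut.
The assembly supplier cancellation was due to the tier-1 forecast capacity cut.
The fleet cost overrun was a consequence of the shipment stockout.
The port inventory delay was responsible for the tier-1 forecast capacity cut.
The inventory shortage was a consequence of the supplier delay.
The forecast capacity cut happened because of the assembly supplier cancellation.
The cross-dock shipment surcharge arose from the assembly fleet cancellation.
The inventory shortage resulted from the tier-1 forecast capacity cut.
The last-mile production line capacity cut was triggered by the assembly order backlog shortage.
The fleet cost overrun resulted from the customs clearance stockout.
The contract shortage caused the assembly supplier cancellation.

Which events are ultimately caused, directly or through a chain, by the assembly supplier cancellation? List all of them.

the assembly fleet cancellation, the cross-dock shipment surcharge, the customs clearance stockout, the fleet cost overrun, the forecast capacity cut

Direct effects: the forecast capacity cut.
2 steps out: the customs clearance stockout.
3 steps out: the fleet cost overrun.
4 steps out: the assembly fleet cancellation.
5 steps out: the cross-dock shipment surcharge.
Not reachable from it: the shipment stockout, the assembly order backlog shortage, the port inventory delay, the tier-1 forecast capacity cut, the last-mile production line capacity cut, the contract shortage, the supplier delay, the inventory shortage, the component customs clearance bottleneck.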